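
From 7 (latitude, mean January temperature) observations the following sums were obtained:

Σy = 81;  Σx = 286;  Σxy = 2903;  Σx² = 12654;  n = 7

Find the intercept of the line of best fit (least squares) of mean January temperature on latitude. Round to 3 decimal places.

28.711

Sxx = Σx² − (Σx)²/n = 12654 − 11685.142857 = 968.857143
Sxy = Σxy − (Σx)(Σy)/n = 2903 − 3309.428571 = -406.428571
b = Sxy/Sxx = -406.428571/968.857143 = -0.419493
a = ȳ − b·x̄ = 11.571429 − (-0.419493)·40.857143 = 28.710705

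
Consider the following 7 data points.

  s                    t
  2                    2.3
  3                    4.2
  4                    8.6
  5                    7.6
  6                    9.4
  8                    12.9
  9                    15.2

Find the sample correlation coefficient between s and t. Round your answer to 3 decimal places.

0.975

n = 7, Σx = 37, Σy = 60.2, Σxy = 386, Σx² = 235, Σy² = 640.46
Sxx = Σx² − (Σx)²/n = 235 − 195.571429 = 39.428571
Sxy = Σxy − (Σx)(Σy)/n = 386 − 318.2 = 67.8
Syy = Σy² − (Σy)²/n = 640.46 − 517.72 = 122.74
r = Sxy/√(Sxx·Syy) = 67.8/√(4839.462857) = 67.8/69.566248 = 0.974611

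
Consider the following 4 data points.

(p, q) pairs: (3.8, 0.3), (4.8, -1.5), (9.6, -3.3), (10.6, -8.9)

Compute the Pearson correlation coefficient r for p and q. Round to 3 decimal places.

-0.877

n = 4, Σx = 28.8, Σy = -13.4, Σxy = -132.08, Σx² = 242, Σy² = 92.44
Sxx = Σx² − (Σx)²/n = 242 − 207.36 = 34.64
Sxy = Σxy − (Σx)(Σy)/n = -132.08 − (-96.48) = -35.6
Syy = Σy² − (Σy)²/n = 92.44 − 44.89 = 47.55
r = Sxy/√(Sxx·Syy) = -35.6/√(1647.132) = -35.6/40.584874 = -0.877174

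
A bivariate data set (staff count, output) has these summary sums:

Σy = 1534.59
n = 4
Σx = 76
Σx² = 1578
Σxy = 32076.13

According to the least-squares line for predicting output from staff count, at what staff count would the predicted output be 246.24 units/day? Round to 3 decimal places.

Sxx = Σx² − (Σx)²/n = 1578 − 1444 = 134
Sxy = Σxy − (Σx)(Σy)/n = 32076.13 − 29157.21 = 2918.92
b = Sxy/Sxx = 2918.92/134 = 21.782985
a = ȳ − b·x̄ = 383.6475 − 21.782985·19 = -30.229216
Set a + b·x = 246.24: x = (246.24 − (-30.229216)) / 21.782985 = 12.691980

12.692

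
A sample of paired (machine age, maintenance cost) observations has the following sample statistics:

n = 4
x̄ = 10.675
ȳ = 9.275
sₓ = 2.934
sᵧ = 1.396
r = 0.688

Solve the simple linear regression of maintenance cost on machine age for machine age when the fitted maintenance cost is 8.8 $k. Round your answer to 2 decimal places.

b = r · sᵧ/sₓ = 0.688 · 1.396/2.934 = 0.327351
a = ȳ − b·x̄ = 9.275 − 0.327351·10.675 = 5.780527
Set a + b·x = 8.8: x = (8.8 − 5.780527) / 0.327351 = 9.223958

9.22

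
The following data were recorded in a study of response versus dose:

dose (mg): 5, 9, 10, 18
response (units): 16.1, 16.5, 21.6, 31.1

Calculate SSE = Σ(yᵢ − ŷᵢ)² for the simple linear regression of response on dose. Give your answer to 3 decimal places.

12.345

n = 4, Σx = 42, Σy = 85.3, Σxy = 1004.8, Σx² = 530, Σy² = 1965.23
Sxx = Σx² − (Σx)²/n = 530 − 441 = 89
Sxy = Σxy − (Σx)(Σy)/n = 1004.8 − 895.65 = 109.15
Syy = Σy² − (Σy)²/n = 1965.23 − 1819.0225 = 146.2075
b = Sxy/Sxx = 109.15/89 = 1.226404
SSE = Syy − b·Sxy = 146.2075 − 1.226404·109.15 = 12.345449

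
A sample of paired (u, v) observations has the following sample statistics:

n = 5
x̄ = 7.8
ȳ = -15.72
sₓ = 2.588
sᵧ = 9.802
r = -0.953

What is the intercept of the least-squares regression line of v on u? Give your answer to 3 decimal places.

b = r · sᵧ/sₓ = -0.953 · 9.802/2.588 = -3.609469
a = ȳ − b·x̄ = -15.72 − (-3.609469)·7.8 = 12.433859

12.434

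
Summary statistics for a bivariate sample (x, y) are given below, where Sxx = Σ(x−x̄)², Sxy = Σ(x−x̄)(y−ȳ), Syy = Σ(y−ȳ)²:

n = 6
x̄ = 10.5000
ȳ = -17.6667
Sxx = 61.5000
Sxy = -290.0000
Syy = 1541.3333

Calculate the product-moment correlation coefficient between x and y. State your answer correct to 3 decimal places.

r = Sxy/√(Sxx·Syy) = -290/√(94791.99795) = -290/307.883091 = -0.941916

-0.942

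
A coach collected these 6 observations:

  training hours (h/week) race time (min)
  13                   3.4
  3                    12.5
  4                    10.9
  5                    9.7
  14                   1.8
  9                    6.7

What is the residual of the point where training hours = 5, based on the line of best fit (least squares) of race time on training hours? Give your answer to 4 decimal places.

n = 6, Σx = 48, Σy = 45, Σxy = 259.3, Σx² = 496
Sxx = Σx² − (Σx)²/n = 496 − 384 = 112
Sxy = Σxy − (Σx)(Σy)/n = 259.3 − 360 = -100.7
b = Sxy/Sxx = -100.7/112 = -0.899107
a = ȳ − b·x̄ = 7.5 − (-0.899107)·8 = 14.692857
ŷ(5) = 14.692857 + (-0.899107)·5 = 10.197321
residual = y − ŷ = 9.7 − 10.197321 = -0.497321

-0.4973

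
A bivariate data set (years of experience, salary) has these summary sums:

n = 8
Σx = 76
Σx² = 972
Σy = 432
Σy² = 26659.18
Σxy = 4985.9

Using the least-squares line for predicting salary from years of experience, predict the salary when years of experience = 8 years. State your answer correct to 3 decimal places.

Sxx = Σx² − (Σx)²/n = 972 − 722 = 250
Sxy = Σxy − (Σx)(Σy)/n = 4985.9 − 4104 = 881.9
b = Sxy/Sxx = 881.9/250 = 3.5276
a = ȳ − b·x̄ = 54 − 3.5276·9.5 = 20.4878
ŷ(8) = a + b·8 = 20.4878 + 3.5276·8 = 48.7086

48.709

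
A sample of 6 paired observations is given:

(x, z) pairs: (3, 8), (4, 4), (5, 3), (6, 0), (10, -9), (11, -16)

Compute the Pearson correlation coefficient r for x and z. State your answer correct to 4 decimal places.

n = 6, Σx = 39, Σy = -10, Σxy = -211, Σx² = 307, Σy² = 426
Sxx = Σx² − (Σx)²/n = 307 − 253.5 = 53.5
Sxy = Σxy − (Σx)(Σy)/n = -211 − (-65) = -146
Syy = Σy² − (Σy)²/n = 426 − 16.666667 = 409.333333
r = Sxy/√(Sxx·Syy) = -146/√(21899.333333) = -146/147.984233 = -0.986592

-0.9866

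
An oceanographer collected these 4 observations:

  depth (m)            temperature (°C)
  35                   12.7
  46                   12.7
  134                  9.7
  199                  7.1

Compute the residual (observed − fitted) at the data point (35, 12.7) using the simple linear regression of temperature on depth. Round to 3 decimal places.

n = 4, Σx = 414, Σy = 42.2, Σxy = 3741.4, Σx² = 60898
Sxx = Σx² − (Σx)²/n = 60898 − 42849 = 18049
Sxy = Σxy − (Σx)(Σy)/n = 3741.4 − 4367.7 = -626.3
b = Sxy/Sxx = -626.3/18049 = -0.034700
a = ȳ − b·x̄ = 10.55 − (-0.034700)·103.5 = 14.141448
ŷ(35) = 14.141448 + (-0.034700)·35 = 12.926949
residual = y − ŷ = 12.7 − 12.926949 = -0.226949

-0.227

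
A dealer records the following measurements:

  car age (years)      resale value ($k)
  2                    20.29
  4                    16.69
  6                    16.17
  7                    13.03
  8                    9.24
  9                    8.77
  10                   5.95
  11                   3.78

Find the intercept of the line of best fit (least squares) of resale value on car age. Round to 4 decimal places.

24.8840

n = 8, Σx = 57, Σy = 93.92, Σxy = 549.5, Σx² = 471
Sxx = Σx² − (Σx)²/n = 471 − 406.125 = 64.875
Sxy = Σxy − (Σx)(Σy)/n = 549.5 − 669.18 = -119.68
b = Sxy/Sxx = -119.68/64.875 = -1.844778
a = ȳ − b·x̄ = 11.74 − (-1.844778)·7.125 = 24.884046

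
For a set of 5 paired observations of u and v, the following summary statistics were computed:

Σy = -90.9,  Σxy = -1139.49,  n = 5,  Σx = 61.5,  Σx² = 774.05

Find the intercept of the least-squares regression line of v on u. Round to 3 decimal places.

-3.210

Sxx = Σx² − (Σx)²/n = 774.05 − 756.45 = 17.6
Sxy = Σxy − (Σx)(Σy)/n = -1139.49 − (-1118.07) = -21.42
b = Sxy/Sxx = -21.42/17.6 = -1.217045
a = ȳ − b·x̄ = -18.18 − (-1.217045)·12.3 = -3.210341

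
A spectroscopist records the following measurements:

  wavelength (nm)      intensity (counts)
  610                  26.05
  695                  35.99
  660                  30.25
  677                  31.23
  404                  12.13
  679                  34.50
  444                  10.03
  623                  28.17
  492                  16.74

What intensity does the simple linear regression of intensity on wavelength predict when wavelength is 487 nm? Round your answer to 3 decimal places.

16.435

n = 9, Σx = 5284, Σy = 225.09, Σxy = 140576.59, Σx² = 3200640
Sxx = Σx² − (Σx)²/n = 3200640 − 3102295.111111 = 98344.888889
Sxy = Σxy − (Σx)(Σy)/n = 140576.59 − 132152.84 = 8423.75
b = Sxy/Sxx = 8423.75/98344.888889 = 0.085655
a = ȳ − b·x̄ = 25.01 − 0.085655·587.111111 = -25.279113
ŷ(487) = a + b·487 = -25.279113 + 0.085655·487 = 16.434964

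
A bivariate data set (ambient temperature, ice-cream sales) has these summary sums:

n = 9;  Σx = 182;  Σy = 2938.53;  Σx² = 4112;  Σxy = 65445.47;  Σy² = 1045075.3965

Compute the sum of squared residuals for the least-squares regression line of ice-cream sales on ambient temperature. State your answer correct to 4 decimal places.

Sxx = Σx² − (Σx)²/n = 4112 − 3680.444444 = 431.555556
Sxy = Σxy − (Σx)(Σy)/n = 65445.47 − 59423.606667 = 6021.863333
Syy = Σy² − (Σy)²/n = 1045075.3965 − 959439.8401 = 85635.5564
b = Sxy/Sxx = 6021.863333/431.555556 = 13.953854
SSE = Syy − b·Sxy = 85635.5564 − 13.953854·6021.863333 = 1607.352989

1607.3530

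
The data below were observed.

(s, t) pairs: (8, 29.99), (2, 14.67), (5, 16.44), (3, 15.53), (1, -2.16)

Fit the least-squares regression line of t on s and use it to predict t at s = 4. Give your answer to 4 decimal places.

n = 5, Σx = 19, Σy = 74.47, Σxy = 395.89, Σx² = 103
Sxx = Σx² − (Σx)²/n = 103 − 72.2 = 30.8
Sxy = Σxy − (Σx)(Σy)/n = 395.89 − 282.986 = 112.904
b = Sxy/Sxx = 112.904/30.8 = 3.665714
a = ȳ − b·x̄ = 14.894 − 3.665714·3.8 = 0.964286
ŷ(4) = a + b·4 = 0.964286 + 3.665714·4 = 15.627143

15.6271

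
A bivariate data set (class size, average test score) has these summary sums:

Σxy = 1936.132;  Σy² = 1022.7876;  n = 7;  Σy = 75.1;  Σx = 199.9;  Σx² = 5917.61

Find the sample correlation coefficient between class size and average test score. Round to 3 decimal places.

-0.979

Sxx = Σx² − (Σx)²/n = 5917.61 − 5708.572857 = 209.037143
Sxy = Σxy − (Σx)(Σy)/n = 1936.132 − 2144.641429 = -208.509429
Syy = Σy² − (Σy)²/n = 1022.7876 − 805.715714 = 217.071886
r = Sxy/√(Sxx·Syy) = -208.509429/√(45376.086784) = -208.509429/213.016635 = -0.978841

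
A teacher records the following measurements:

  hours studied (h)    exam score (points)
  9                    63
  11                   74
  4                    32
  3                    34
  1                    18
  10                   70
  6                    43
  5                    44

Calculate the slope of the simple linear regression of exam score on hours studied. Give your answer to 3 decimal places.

n = 8, Σx = 49, Σy = 378, Σxy = 2807, Σx² = 389
Sxx = Σx² − (Σx)²/n = 389 − 300.125 = 88.875
Sxy = Σxy − (Σx)(Σy)/n = 2807 − 2315.25 = 491.75
b = Sxy/Sxx = 491.75/88.875 = 5.533052

5.533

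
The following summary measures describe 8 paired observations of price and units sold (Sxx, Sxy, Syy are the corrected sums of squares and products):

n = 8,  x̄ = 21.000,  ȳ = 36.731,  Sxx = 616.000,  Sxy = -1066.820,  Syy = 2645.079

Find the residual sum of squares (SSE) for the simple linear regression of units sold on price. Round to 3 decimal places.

b = Sxy/Sxx = -1066.82/616 = -1.731851
SSE = Syy − b·Sxy = 2645.079 − (-1.731851)·(-1066.82) = 797.506090

797.506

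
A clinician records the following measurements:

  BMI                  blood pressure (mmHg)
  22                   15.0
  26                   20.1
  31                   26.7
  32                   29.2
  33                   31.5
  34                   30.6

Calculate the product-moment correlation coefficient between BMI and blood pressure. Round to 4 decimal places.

n = 6, Σx = 178, Σy = 153.1, Σxy = 4694.6, Σx² = 5390, Σy² = 4123.15
Sxx = Σx² − (Σx)²/n = 5390 − 5280.666667 = 109.333333
Sxy = Σxy − (Σx)(Σy)/n = 4694.6 − 4541.966667 = 152.633333
Syy = Σy² − (Σy)²/n = 4123.15 − 3906.601667 = 216.548333
r = Sxy/√(Sxx·Syy) = 152.633333/√(23675.951111) = 152.633333/153.869916 = 0.991963

0.9920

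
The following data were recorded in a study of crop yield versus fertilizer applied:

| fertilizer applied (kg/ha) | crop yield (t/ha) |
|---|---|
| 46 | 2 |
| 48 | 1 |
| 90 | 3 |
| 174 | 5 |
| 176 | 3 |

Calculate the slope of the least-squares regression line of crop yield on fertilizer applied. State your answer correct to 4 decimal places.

0.0187

n = 5, Σx = 534, Σy = 14, Σxy = 1808, Σx² = 73772
Sxx = Σx² − (Σx)²/n = 73772 − 57031.2 = 16740.8
Sxy = Σxy − (Σx)(Σy)/n = 1808 − 1495.2 = 312.8
b = Sxy/Sxx = 312.8/16740.8 = 0.018685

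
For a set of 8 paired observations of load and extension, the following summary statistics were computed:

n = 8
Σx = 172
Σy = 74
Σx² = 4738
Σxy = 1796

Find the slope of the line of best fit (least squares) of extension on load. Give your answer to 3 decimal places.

0.197

Sxx = Σx² − (Σx)²/n = 4738 − 3698 = 1040
Sxy = Σxy − (Σx)(Σy)/n = 1796 − 1591 = 205
b = Sxy/Sxx = 205/1040 = 0.197115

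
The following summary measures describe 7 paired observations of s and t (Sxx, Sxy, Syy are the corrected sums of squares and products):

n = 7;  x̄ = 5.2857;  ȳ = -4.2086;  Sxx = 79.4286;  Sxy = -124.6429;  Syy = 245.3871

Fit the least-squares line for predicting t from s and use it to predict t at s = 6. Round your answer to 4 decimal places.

b = Sxy/Sxx = -124.6429/79.4286 = -1.569245
a = ȳ − b·x̄ = -4.2086 − (-1.569245)·5.2857 = 4.085956
ŷ(6) = a + b·6 = 4.085956 + (-1.569245)·6 = -5.329511

-5.3295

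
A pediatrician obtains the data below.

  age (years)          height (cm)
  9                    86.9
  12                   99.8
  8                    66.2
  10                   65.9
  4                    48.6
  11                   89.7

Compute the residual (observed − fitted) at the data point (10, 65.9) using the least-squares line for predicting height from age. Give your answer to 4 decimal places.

n = 6, Σx = 54, Σy = 457.1, Σxy = 4349.4, Σx² = 526
Sxx = Σx² − (Σx)²/n = 526 − 486 = 40
Sxy = Σxy − (Σx)(Σy)/n = 4349.4 − 4113.9 = 235.5
b = Sxy/Sxx = 235.5/40 = 5.8875
a = ȳ − b·x̄ = 76.183333 − 5.8875·9 = 23.195833
ŷ(10) = 23.195833 + 5.8875·10 = 82.070833
residual = y − ŷ = 65.9 − 82.070833 = -16.170833

-16.1708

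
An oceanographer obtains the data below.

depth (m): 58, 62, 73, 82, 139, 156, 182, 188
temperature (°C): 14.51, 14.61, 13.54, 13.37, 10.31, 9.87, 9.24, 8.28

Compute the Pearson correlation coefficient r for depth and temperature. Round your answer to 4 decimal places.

-0.9931

n = 8, Σx = 940, Σy = 93.73, Σxy = 10043.29, Σx² = 131386, Σy² = 1143.7297
Sxx = Σx² − (Σx)²/n = 131386 − 110450 = 20936
Sxy = Σxy − (Σx)(Σy)/n = 10043.29 − 11013.275 = -969.985
Syy = Σy² − (Σy)²/n = 1143.7297 − 1098.164113 = 45.565587
r = Sxy/√(Sxx·Syy) = -969.985/√(953961.1399) = -969.985/976.709343 = -0.993115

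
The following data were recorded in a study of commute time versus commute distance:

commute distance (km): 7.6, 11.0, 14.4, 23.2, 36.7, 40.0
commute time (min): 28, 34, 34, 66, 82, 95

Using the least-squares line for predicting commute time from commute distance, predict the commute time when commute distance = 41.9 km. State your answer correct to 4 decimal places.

97.1311

n = 6, Σx = 132.9, Σy = 339, Σxy = 9417, Σx² = 3871.25
Sxx = Σx² − (Σx)²/n = 3871.25 − 2943.735 = 927.515
Sxy = Σxy − (Σx)(Σy)/n = 9417 − 7508.85 = 1908.15
b = Sxy/Sxx = 1908.15/927.515 = 2.057271
a = ȳ − b·x̄ = 56.5 − 2.057271·22.15 = 10.931440
ŷ(41.9) = a + b·41.9 = 10.931440 + 2.057271·41.9 = 97.131108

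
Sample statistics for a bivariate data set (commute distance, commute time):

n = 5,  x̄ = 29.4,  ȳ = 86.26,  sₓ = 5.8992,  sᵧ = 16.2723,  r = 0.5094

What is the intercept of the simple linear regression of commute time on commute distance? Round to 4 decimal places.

b = r · sᵧ/sₓ = 0.5094 · 16.2723/5.8992 = 1.405124
a = ȳ − b·x̄ = 86.26 − 1.405124·29.4 = 44.949344

44.9493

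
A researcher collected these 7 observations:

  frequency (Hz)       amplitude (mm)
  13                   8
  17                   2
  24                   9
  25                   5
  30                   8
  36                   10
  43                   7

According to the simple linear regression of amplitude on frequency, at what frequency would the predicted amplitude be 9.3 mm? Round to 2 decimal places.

50.39

n = 7, Σx = 188, Σy = 49, Σxy = 1380, Σx² = 5704
Sxx = Σx² − (Σx)²/n = 5704 − 5049.142857 = 654.857143
Sxy = Σxy − (Σx)(Σy)/n = 1380 − 1316 = 64
b = Sxy/Sxx = 64/654.857143 = 0.097731
a = ȳ − b·x̄ = 7 − 0.097731·26.857143 = 4.375218
Set a + b·x = 9.3: x = (9.3 − 4.375218) / 0.097731 = 50.391071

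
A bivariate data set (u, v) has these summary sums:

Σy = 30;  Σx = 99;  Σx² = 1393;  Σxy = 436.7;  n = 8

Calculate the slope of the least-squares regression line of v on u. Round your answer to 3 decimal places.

0.390

Sxx = Σx² − (Σx)²/n = 1393 − 1225.125 = 167.875
Sxy = Σxy − (Σx)(Σy)/n = 436.7 − 371.25 = 65.45
b = Sxy/Sxx = 65.45/167.875 = 0.389873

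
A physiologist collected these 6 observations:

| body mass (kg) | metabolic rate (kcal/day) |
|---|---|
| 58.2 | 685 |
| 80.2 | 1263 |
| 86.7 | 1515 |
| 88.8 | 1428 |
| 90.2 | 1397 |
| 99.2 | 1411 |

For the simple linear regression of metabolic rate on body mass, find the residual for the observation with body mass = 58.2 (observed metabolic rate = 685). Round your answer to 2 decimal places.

-87.56

n = 6, Σx = 503.3, Σy = 7699, Σxy = 665297.1, Σx² = 43198.29
Sxx = Σx² − (Σx)²/n = 43198.29 − 42218.481667 = 979.808333
Sxy = Σxy − (Σx)(Σy)/n = 665297.1 − 645817.783333 = 19479.316667
b = Sxy/Sxx = 19479.316667/979.808333 = 19.880742
a = ȳ − b·x̄ = 1283.166667 − 19.880742·83.883333 = -384.496240
ŷ(58.2) = -384.496240 + 19.880742·58.2 = 772.562943
residual = y − ŷ = 685 − 772.562943 = -87.562943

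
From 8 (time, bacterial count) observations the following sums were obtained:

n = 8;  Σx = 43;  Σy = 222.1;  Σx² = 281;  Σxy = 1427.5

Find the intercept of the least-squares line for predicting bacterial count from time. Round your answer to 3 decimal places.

2.575

Sxx = Σx² − (Σx)²/n = 281 − 231.125 = 49.875
Sxy = Σxy − (Σx)(Σy)/n = 1427.5 − 1193.7875 = 233.7125
b = Sxy/Sxx = 233.7125/49.875 = 4.685965
a = ȳ − b·x̄ = 27.7625 − 4.685965·5.375 = 2.575439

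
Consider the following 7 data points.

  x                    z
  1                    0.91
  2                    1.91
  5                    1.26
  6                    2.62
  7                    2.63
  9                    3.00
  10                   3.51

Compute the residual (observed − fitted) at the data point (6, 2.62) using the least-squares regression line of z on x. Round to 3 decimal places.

0.286

n = 7, Σx = 40, Σy = 15.84, Σxy = 107.26, Σx² = 296
Sxx = Σx² − (Σx)²/n = 296 − 228.571429 = 67.428571
Sxy = Σxy − (Σx)(Σy)/n = 107.26 − 90.514286 = 16.745714
b = Sxy/Sxx = 16.745714/67.428571 = 0.248347
a = ȳ − b·x̄ = 2.262857 − 0.248347·5.714286 = 0.843729
ŷ(6) = 0.843729 + 0.248347·6 = 2.333814
residual = y − ŷ = 2.62 − 2.333814 = 0.286186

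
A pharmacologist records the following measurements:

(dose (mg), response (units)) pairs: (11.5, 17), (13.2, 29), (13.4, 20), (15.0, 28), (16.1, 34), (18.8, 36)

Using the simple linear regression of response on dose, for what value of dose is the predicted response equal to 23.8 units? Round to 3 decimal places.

13.296

n = 6, Σx = 88, Σy = 164, Σxy = 2490.5, Σx² = 1323.7
Sxx = Σx² − (Σx)²/n = 1323.7 − 1290.666667 = 33.033333
Sxy = Σxy − (Σx)(Σy)/n = 2490.5 − 2405.333333 = 85.166667
b = Sxy/Sxx = 85.166667/33.033333 = 2.578204
a = ȳ − b·x̄ = 27.333333 − 2.578204·14.666667 = -10.480323
Set a + b·x = 23.8: x = (23.8 − (-10.480323)) / 2.578204 = 13.296204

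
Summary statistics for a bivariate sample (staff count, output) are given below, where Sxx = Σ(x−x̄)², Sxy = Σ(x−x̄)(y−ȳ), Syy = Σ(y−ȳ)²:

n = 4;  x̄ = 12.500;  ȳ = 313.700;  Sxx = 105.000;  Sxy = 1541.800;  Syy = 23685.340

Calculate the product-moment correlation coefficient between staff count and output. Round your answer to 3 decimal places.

0.978

r = Sxy/√(Sxx·Syy) = 1541.8/√(2486960.7) = 1541.8/1577.010051 = 0.977673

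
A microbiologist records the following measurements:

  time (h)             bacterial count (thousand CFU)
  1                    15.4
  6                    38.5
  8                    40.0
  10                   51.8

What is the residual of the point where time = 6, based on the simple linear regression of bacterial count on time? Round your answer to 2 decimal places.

n = 4, Σx = 25, Σy = 145.7, Σxy = 1084.4, Σx² = 201
Sxx = Σx² − (Σx)²/n = 201 − 156.25 = 44.75
Sxy = Σxy − (Σx)(Σy)/n = 1084.4 − 910.625 = 173.775
b = Sxy/Sxx = 173.775/44.75 = 3.883240
a = ȳ − b·x̄ = 36.425 − 3.883240·6.25 = 12.154749
ŷ(6) = 12.154749 + 3.883240·6 = 35.454190
residual = y − ŷ = 38.5 − 35.454190 = 3.045810

3.05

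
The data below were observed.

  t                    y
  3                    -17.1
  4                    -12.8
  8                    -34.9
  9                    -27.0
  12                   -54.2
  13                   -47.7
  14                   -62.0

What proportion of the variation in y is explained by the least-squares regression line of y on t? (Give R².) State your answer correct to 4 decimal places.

n = 7, Σx = 63, Σy = -255.7, Σxy = -2763.2, Σx² = 679, Σy² = 11460.19
Sxx = Σx² − (Σx)²/n = 679 − 567 = 112
Sxy = Σxy − (Σx)(Σy)/n = -2763.2 − (-2301.3) = -461.9
Syy = Σy² − (Σy)²/n = 11460.19 − 9340.355714 = 2119.834286
R² = Sxy²/(Sxx·Syy) = (-461.9)²/(112·2119.834286) = 0.898620

0.8986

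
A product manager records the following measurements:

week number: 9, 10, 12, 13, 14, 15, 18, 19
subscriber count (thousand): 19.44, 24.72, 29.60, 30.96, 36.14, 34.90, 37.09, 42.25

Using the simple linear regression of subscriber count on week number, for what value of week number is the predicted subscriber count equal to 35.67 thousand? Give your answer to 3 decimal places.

15.674

n = 8, Σx = 110, Σy = 255.1, Σxy = 3679.67, Σx² = 1600
Sxx = Σx² − (Σx)²/n = 1600 − 1512.5 = 87.5
Sxy = Σxy − (Σx)(Σy)/n = 3679.67 − 3507.625 = 172.045
b = Sxy/Sxx = 172.045/87.5 = 1.966229
a = ȳ − b·x̄ = 31.8875 − 1.966229·13.75 = 4.851857
Set a + b·x = 35.67: x = (35.67 − 4.851857) / 1.966229 = 15.673734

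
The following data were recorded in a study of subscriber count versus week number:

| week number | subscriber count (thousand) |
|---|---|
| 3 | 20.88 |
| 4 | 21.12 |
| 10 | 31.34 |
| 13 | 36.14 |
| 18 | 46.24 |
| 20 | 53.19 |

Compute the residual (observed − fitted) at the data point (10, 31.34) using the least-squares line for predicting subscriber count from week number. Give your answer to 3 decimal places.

n = 6, Σx = 68, Σy = 208.91, Σxy = 2826.46, Σx² = 1018
Sxx = Σx² − (Σx)²/n = 1018 − 770.666667 = 247.333333
Sxy = Σxy − (Σx)(Σy)/n = 2826.46 − 2367.646667 = 458.813333
b = Sxy/Sxx = 458.813333/247.333333 = 1.855040
a = ȳ − b·x̄ = 34.818333 − 1.855040·11.333333 = 13.794542
ŷ(10) = 13.794542 + 1.855040·10 = 32.344946
residual = y − ŷ = 31.34 − 32.344946 = -1.004946

-1.005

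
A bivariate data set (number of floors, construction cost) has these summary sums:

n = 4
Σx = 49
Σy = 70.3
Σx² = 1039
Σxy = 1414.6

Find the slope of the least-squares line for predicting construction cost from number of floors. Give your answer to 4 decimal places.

Sxx = Σx² − (Σx)²/n = 1039 − 600.25 = 438.75
Sxy = Σxy − (Σx)(Σy)/n = 1414.6 − 861.175 = 553.425
b = Sxy/Sxx = 553.425/438.75 = 1.261368

1.2614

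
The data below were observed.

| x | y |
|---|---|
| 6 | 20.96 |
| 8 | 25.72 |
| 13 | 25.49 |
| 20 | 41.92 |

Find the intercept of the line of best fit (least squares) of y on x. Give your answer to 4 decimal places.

n = 4, Σx = 47, Σy = 114.09, Σxy = 1501.29, Σx² = 669
Sxx = Σx² − (Σx)²/n = 669 − 552.25 = 116.75
Sxy = Σxy − (Σx)(Σy)/n = 1501.29 − 1340.5575 = 160.7325
b = Sxy/Sxx = 160.7325/116.75 = 1.376724
a = ȳ − b·x̄ = 28.5225 − 1.376724·11.75 = 12.345996

12.3460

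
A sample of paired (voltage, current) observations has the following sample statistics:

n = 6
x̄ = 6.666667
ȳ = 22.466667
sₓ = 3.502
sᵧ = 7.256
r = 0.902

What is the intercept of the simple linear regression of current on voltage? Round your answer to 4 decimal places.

10.0073

b = r · sᵧ/sₓ = 0.902 · 7.256/3.502 = 1.868907
a = ȳ − b·x̄ = 22.466667 − 1.868907·6.666667 = 10.007287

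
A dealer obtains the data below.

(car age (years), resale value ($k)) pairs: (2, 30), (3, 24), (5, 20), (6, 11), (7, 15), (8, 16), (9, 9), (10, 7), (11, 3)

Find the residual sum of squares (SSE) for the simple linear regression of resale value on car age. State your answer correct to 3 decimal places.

n = 9, Σx = 61, Σy = 135, Σxy = 715, Σx² = 489, Σy² = 2617
Sxx = Σx² − (Σx)²/n = 489 − 413.444444 = 75.555556
Sxy = Σxy − (Σx)(Σy)/n = 715 − 915 = -200
Syy = Σy² − (Σy)²/n = 2617 − 2025 = 592
b = Sxy/Sxx = -200/75.555556 = -2.647059
SSE = Syy − b·Sxy = 592 − (-2.647059)·(-200) = 62.588235

62.588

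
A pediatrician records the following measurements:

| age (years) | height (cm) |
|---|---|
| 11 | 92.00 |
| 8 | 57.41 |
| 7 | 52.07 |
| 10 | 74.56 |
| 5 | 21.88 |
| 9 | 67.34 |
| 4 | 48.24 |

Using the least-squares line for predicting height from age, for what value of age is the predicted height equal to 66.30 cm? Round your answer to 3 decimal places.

8.665

n = 7, Σx = 54, Σy = 413.5, Σxy = 3489.79, Σx² = 456
Sxx = Σx² − (Σx)²/n = 456 − 416.571429 = 39.428571
Sxy = Σxy − (Σx)(Σy)/n = 3489.79 − 3189.857143 = 299.932857
b = Sxy/Sxx = 299.932857/39.428571 = 7.606993
a = ȳ − b·x̄ = 59.071429 − 7.606993·7.714286 = 0.388913
Set a + b·x = 66.30: x = (66.30 − 0.388913) / 7.606993 = 8.664539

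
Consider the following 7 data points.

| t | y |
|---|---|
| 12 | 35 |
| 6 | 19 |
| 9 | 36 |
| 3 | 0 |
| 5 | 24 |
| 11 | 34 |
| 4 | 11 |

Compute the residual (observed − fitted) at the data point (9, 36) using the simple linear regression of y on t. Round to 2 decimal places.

n = 7, Σx = 50, Σy = 159, Σxy = 1396, Σx² = 432
Sxx = Σx² − (Σx)²/n = 432 − 357.142857 = 74.857143
Sxy = Σxy − (Σx)(Σy)/n = 1396 − 1135.714286 = 260.285714
b = Sxy/Sxx = 260.285714/74.857143 = 3.477099
a = ȳ − b·x̄ = 22.714286 − 3.477099·7.142857 = -2.122137
ŷ(9) = -2.122137 + 3.477099·9 = 29.171756
residual = y − ŷ = 36 − 29.171756 = 6.828244

6.83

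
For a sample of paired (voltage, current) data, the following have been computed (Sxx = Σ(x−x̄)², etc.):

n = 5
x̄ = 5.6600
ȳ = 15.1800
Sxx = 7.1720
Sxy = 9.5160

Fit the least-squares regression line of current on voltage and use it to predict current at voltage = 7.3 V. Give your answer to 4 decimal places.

b = Sxy/Sxx = 9.516/7.172 = 1.326827
a = ȳ − b·x̄ = 15.18 − 1.326827·5.66 = 7.670162
ŷ(7.3) = a + b·7.3 = 7.670162 + 1.326827·7.3 = 17.355996

17.3560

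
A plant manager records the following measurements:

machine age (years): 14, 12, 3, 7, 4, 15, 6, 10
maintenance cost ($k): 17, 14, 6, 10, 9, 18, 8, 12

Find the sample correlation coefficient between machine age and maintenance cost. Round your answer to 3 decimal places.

0.976

n = 8, Σx = 71, Σy = 94, Σxy = 968, Σx² = 775, Σy² = 1234
Sxx = Σx² − (Σx)²/n = 775 − 630.125 = 144.875
Sxy = Σxy − (Σx)(Σy)/n = 968 − 834.25 = 133.75
Syy = Σy² − (Σy)²/n = 1234 − 1104.5 = 129.5
r = Sxy/√(Sxx·Syy) = 133.75/√(18761.3125) = 133.75/136.971941 = 0.976477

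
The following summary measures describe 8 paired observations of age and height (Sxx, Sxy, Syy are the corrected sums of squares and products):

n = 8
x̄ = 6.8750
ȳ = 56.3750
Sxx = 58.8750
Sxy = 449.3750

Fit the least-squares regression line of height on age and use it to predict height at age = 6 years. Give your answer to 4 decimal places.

b = Sxy/Sxx = 449.375/58.875 = 7.632696
a = ȳ − b·x̄ = 56.375 − 7.632696·6.875 = 3.900212
ŷ(6) = a + b·6 = 3.900212 + 7.632696·6 = 49.696391

49.6964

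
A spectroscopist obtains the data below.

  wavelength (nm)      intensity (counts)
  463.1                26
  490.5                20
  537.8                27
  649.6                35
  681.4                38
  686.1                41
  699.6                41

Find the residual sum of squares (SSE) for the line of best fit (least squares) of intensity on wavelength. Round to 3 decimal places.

n = 7, Σx = 4208.1, Σy = 228, Σxy = 141814.1, Σx² = 2590740.19, Σy² = 7836
Sxx = Σx² − (Σx)²/n = 2590740.19 − 2529729.372857 = 61010.817143
Sxy = Σxy − (Σx)(Σy)/n = 141814.1 − 137063.828571 = 4750.271429
Syy = Σy² − (Σy)²/n = 7836 − 7426.285714 = 409.714286
b = Sxy/Sxx = 4750.271429/61010.817143 = 0.077859
SSE = Syy − b·Sxy = 409.714286 − 0.077859·4750.271429 = 39.860550

39.861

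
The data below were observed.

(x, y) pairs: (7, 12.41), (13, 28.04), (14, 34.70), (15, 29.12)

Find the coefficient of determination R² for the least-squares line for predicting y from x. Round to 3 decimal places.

n = 4, Σx = 49, Σy = 104.27, Σxy = 1373.99, Σx² = 639, Σy² = 2992.3141
Sxx = Σx² − (Σx)²/n = 639 − 600.25 = 38.75
Sxy = Σxy − (Σx)(Σy)/n = 1373.99 − 1277.3075 = 96.6825
Syy = Σy² − (Σy)²/n = 2992.3141 − 2718.058225 = 274.255875
R² = Sxy²/(Sxx·Syy) = (96.6825)²/(38.75·274.255875) = 0.879565

0.880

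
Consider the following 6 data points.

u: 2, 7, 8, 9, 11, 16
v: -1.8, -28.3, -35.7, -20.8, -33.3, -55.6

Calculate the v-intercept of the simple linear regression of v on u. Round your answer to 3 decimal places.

n = 6, Σx = 53, Σy = -175.5, Σxy = -1930.4, Σx² = 575
Sxx = Σx² − (Σx)²/n = 575 − 468.166667 = 106.833333
Sxy = Σxy − (Σx)(Σy)/n = -1930.4 − (-1550.25) = -380.15
b = Sxy/Sxx = -380.15/106.833333 = -3.558346
a = ȳ − b·x̄ = -29.25 − (-3.558346)·8.833333 = 2.182059

2.182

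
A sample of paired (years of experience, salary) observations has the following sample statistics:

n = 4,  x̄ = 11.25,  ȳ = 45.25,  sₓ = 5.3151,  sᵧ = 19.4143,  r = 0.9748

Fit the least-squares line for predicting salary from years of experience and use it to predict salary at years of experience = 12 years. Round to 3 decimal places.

47.920

b = r · sᵧ/sₓ = 0.9748 · 19.4143/5.3151 = 3.560622
a = ȳ − b·x̄ = 45.25 − 3.560622·11.25 = 5.193007
ŷ(12) = a + b·12 = 5.193007 + 3.560622·12 = 47.920466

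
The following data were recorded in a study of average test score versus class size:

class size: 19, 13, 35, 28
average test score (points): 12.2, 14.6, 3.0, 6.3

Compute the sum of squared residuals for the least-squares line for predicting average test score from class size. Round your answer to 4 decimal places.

0.6023

n = 4, Σx = 95, Σy = 36.1, Σxy = 703, Σx² = 2539, Σy² = 410.69
Sxx = Σx² − (Σx)²/n = 2539 − 2256.25 = 282.75
Sxy = Σxy − (Σx)(Σy)/n = 703 − 857.375 = -154.375
Syy = Σy² − (Σy)²/n = 410.69 − 325.8025 = 84.8875
b = Sxy/Sxx = -154.375/282.75 = -0.545977
SSE = Syy − b·Sxy = 84.8875 − (-0.545977)·(-154.375) = 0.602299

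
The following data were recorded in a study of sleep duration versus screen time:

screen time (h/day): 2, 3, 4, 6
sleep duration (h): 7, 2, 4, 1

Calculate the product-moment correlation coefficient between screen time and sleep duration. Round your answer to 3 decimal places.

n = 4, Σx = 15, Σy = 14, Σxy = 42, Σx² = 65, Σy² = 70
Sxx = Σx² − (Σx)²/n = 65 − 56.25 = 8.75
Sxy = Σxy − (Σx)(Σy)/n = 42 − 52.5 = -10.5
Syy = Σy² − (Σy)²/n = 70 − 49 = 21
r = Sxy/√(Sxx·Syy) = -10.5/√(183.75) = -10.5/13.555442 = -0.774597

-0.775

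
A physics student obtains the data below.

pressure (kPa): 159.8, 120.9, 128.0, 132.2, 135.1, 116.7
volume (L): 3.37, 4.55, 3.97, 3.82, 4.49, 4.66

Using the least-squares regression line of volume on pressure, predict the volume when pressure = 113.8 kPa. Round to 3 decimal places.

n = 6, Σx = 792.7, Σy = 24.86, Σxy = 3252.206, Σx² = 105884.59
Sxx = Σx² − (Σx)²/n = 105884.59 − 104728.881667 = 1155.708333
Sxy = Σxy − (Σx)(Σy)/n = 3252.206 − 3284.420333 = -32.214333
b = Sxy/Sxx = -32.214333/1155.708333 = -0.027874
a = ȳ − b·x̄ = 4.143333 − (-0.027874)·132.116667 = 7.825967
ŷ(113.8) = a + b·113.8 = 7.825967 + (-0.027874)·113.8 = 4.653894

4.654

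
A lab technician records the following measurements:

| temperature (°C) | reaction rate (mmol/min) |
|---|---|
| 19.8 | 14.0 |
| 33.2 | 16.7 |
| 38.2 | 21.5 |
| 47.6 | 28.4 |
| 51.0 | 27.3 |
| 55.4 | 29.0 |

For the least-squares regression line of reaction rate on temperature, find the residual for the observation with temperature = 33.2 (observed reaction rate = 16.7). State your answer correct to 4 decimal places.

-2.5077

n = 6, Σx = 245.2, Σy = 136.9, Σxy = 6003.68, Σx² = 10889.44
Sxx = Σx² − (Σx)²/n = 10889.44 − 10020.506667 = 868.933333
Sxy = Σxy − (Σx)(Σy)/n = 6003.68 − 5594.646667 = 409.033333
b = Sxy/Sxx = 409.033333/868.933333 = 0.470730
a = ȳ − b·x̄ = 22.816667 − 0.470730·40.866667 = 3.579484
ŷ(33.2) = 3.579484 + 0.470730·33.2 = 19.207734
residual = y − ŷ = 16.7 − 19.207734 = -2.507734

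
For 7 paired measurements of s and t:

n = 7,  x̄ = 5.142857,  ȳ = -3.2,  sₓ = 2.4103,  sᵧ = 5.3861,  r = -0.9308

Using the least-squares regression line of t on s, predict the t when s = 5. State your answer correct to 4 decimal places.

-2.9029

b = r · sᵧ/sₓ = -0.9308 · 5.3861/2.4103 = -2.079983
a = ȳ − b·x̄ = -3.2 − (-2.079983)·5.142857 = 7.497053
ŷ(5) = a + b·5 = 7.497053 + (-2.079983)·5 = -2.902860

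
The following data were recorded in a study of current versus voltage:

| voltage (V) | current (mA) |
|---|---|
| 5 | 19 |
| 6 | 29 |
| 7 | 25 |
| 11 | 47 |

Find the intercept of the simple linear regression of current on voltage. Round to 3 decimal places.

n = 4, Σx = 29, Σy = 120, Σxy = 961, Σx² = 231
Sxx = Σx² − (Σx)²/n = 231 − 210.25 = 20.75
Sxy = Σxy − (Σx)(Σy)/n = 961 − 870 = 91
b = Sxy/Sxx = 91/20.75 = 4.385542
a = ȳ − b·x̄ = 30 − 4.385542·7.25 = -1.795181

-1.795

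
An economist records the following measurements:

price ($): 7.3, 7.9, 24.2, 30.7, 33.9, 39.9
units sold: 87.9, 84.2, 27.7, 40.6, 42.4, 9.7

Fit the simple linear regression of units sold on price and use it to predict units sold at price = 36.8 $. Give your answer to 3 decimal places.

n = 6, Σx = 143.9, Σy = 292.5, Σxy = 5048, Σx² = 4385.05
Sxx = Σx² − (Σx)²/n = 4385.05 − 3451.201667 = 933.848333
Sxy = Σxy − (Σx)(Σy)/n = 5048 − 7015.125 = -1967.125
b = Sxy/Sxx = -1967.125/933.848333 = -2.106472
a = ȳ − b·x̄ = 48.75 − (-2.106472)·23.983333 = 99.270211
ŷ(36.8) = a + b·36.8 = 99.270211 + (-2.106472)·36.8 = 21.752056

21.752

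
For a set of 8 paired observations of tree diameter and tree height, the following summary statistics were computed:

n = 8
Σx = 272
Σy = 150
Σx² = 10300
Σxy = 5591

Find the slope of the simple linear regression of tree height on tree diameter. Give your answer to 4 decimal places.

Sxx = Σx² − (Σx)²/n = 10300 − 9248 = 1052
Sxy = Σxy − (Σx)(Σy)/n = 5591 − 5100 = 491
b = Sxy/Sxx = 491/1052 = 0.466730

0.4667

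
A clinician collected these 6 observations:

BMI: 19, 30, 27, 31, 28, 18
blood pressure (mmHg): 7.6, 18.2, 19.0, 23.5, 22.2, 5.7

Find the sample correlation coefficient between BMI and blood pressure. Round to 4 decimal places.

n = 6, Σx = 153, Σy = 96.2, Σxy = 2656.1, Σx² = 4059, Σy² = 1827.58
Sxx = Σx² − (Σx)²/n = 4059 − 3901.5 = 157.5
Sxy = Σxy − (Σx)(Σy)/n = 2656.1 − 2453.1 = 203
Syy = Σy² − (Σy)²/n = 1827.58 − 1542.406667 = 285.173333
r = Sxy/√(Sxx·Syy) = 203/√(44914.8) = 203/211.931121 = 0.957858

0.9579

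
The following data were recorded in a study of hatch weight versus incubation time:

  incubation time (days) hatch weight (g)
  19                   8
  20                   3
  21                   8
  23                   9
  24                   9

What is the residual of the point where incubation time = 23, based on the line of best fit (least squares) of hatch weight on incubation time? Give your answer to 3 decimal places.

0.558

n = 5, Σx = 107, Σy = 37, Σxy = 803, Σx² = 2307
Sxx = Σx² − (Σx)²/n = 2307 − 2289.8 = 17.2
Sxy = Σxy − (Σx)(Σy)/n = 803 − 791.8 = 11.2
b = Sxy/Sxx = 11.2/17.2 = 0.651163
a = ȳ − b·x̄ = 7.4 − 0.651163·21.4 = -6.534884
ŷ(23) = -6.534884 + 0.651163·23 = 8.441860
residual = y − ŷ = 9 − 8.441860 = 0.558140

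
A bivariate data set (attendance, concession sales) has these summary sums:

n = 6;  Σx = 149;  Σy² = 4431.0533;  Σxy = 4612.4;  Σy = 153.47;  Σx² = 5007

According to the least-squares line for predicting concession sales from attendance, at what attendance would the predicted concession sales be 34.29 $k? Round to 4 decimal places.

39.0424

Sxx = Σx² − (Σx)²/n = 5007 − 3700.166667 = 1306.833333
Sxy = Σxy − (Σx)(Σy)/n = 4612.4 − 3811.171667 = 801.228333
b = Sxy/Sxx = 801.228333/1306.833333 = 0.613107
a = ȳ − b·x̄ = 25.578333 − 0.613107·24.833333 = 10.352849
Set a + b·x = 34.29: x = (34.29 − 10.352849) / 0.613107 = 39.042387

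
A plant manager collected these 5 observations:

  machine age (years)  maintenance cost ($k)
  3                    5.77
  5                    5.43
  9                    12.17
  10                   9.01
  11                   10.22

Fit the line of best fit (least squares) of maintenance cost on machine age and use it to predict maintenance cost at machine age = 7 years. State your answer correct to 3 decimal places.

n = 5, Σx = 38, Σy = 42.6, Σxy = 356.51, Σx² = 336
Sxx = Σx² − (Σx)²/n = 336 − 288.8 = 47.2
Sxy = Σxy − (Σx)(Σy)/n = 356.51 − 323.76 = 32.75
b = Sxy/Sxx = 32.75/47.2 = 0.693856
a = ȳ − b·x̄ = 8.52 − 0.693856·7.6 = 3.246695
ŷ(7) = a + b·7 = 3.246695 + 0.693856·7 = 8.103686

8.104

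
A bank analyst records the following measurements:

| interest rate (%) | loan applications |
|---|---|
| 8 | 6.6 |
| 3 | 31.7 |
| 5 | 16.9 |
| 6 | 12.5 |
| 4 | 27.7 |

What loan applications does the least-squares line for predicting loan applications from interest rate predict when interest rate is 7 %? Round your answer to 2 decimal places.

9.61

n = 5, Σx = 26, Σy = 95.4, Σxy = 418.2, Σx² = 150
Sxx = Σx² − (Σx)²/n = 150 − 135.2 = 14.8
Sxy = Σxy − (Σx)(Σy)/n = 418.2 − 496.08 = -77.88
b = Sxy/Sxx = -77.88/14.8 = -5.262162
a = ȳ − b·x̄ = 19.08 − (-5.262162)·5.2 = 46.443243
ŷ(7) = a + b·7 = 46.443243 + (-5.262162)·7 = 9.608108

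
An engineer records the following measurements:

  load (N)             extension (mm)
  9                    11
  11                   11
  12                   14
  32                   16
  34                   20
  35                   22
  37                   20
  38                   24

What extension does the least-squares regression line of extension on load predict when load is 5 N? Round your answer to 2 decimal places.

n = 8, Σx = 208, Σy = 138, Σxy = 4002, Σx² = 6564
Sxx = Σx² − (Σx)²/n = 6564 − 5408 = 1156
Sxy = Σxy − (Σx)(Σy)/n = 4002 − 3588 = 414
b = Sxy/Sxx = 414/1156 = 0.358131
a = ȳ − b·x̄ = 17.25 − 0.358131·26 = 7.938581
ŷ(5) = a + b·5 = 7.938581 + 0.358131·5 = 9.729239

9.73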